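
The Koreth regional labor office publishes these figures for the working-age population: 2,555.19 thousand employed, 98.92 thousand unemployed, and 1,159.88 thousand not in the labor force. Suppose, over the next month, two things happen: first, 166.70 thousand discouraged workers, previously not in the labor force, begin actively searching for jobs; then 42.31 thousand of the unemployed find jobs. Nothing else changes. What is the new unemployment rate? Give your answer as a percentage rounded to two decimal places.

Initially, labor force = 2,555.19 + 98.92 = 2,654.11 thousand, so u = 98.92/2,654.11 = 3.73%.
After the first change, unemployed and labor force both rise by 166.70 → E = 2,555.19, U = 265.62, labor force = 2,820.81 thousand.
After the second change, unemployed falls and employed rises by 42.31; labor force unchanged → E = 2,597.50, U = 223.31, labor force = 2,820.81 thousand.
New unemployment rate = 223.31 / 2,820.81 = 7.92%.

New unemployment rate ≈ 7.92%.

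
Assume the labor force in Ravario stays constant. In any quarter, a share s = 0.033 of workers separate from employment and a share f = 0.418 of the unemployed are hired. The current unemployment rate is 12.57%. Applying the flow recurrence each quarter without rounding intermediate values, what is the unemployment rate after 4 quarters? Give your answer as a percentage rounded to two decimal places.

With a fixed labor force, u_{t+1} = u_t + s·(1−u_t) − f·u_t = u_t·(1−s−f) + s.
Here 1−s−f = 0.549 and s = 0.033.
u_1 = 0.125700 × 0.549 + 0.033 = 0.102009.
u_2 = 0.102009 × 0.549 + 0.033 = 0.089003.
u_3 = 0.089003 × 0.549 + 0.033 = 0.081863.
u_4 = 0.081863 × 0.549 + 0.033 = 0.077943.

Unemployment rate after four quarters ≈ 7.79%.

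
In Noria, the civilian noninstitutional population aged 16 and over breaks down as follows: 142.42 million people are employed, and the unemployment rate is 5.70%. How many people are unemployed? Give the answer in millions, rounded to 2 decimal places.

Let U be the number unemployed. The labor force is E + U, and U/(E+U) = 0.0570.
So U = 0.0570 × 142.42 / (1 − 0.0570) = 8.1179 / 0.9430 ≈ 8.61 million.

About 8.61 million are unemployed.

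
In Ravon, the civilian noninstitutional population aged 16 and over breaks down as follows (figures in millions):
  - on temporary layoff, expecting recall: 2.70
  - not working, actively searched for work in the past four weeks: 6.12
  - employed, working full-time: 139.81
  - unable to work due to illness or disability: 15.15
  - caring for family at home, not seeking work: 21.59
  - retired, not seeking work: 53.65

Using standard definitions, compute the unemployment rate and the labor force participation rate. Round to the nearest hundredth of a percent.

Employed = 139.81 million.
Unemployed = 2.70 + 6.12 = 8.82 million (jobless and actively searching, or on temporary layoff).
Labor force = 139.81 + 8.82 = 148.63 million.
Not in labor force = 15.15 + 21.59 + 53.65 = 90.39 million (those not working and not actively searching are outside the labor force).
Civilian working-age population = 148.63 + 90.39 = 239.02 million.
Unemployment rate = 8.82 / 148.63 = 5.93%.
Labor force participation rate = 148.63 / 239.02 = 62.18%.

Unemployment rate ≈ 5.93%; labor force participation rate ≈ 62.18%.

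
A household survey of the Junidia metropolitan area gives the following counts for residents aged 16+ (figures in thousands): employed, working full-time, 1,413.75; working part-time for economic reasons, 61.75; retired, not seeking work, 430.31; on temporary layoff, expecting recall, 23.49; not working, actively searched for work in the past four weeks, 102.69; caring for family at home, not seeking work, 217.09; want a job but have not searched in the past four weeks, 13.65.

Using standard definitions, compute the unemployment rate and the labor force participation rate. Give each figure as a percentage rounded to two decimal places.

Unemployment rate ≈ 7.88%; labor force participation rate ≈ 70.79%.

Employed = 1,413.75 + 61.75 = 1,475.50 thousand (anyone who worked, including part-time for economic reasons, counts as employed).
Unemployed = 23.49 + 102.69 = 126.18 thousand (jobless and actively searching, or on temporary layoff).
Labor force = 1,475.50 + 126.18 = 1,601.68 thousand.
Not in labor force = 430.31 + 217.09 + 13.65 = 661.05 thousand (those not working and not actively searching are outside the labor force — including those who want a job but have given up searching).
Civilian working-age population = 1,601.68 + 661.05 = 2,262.73 thousand.
Unemployment rate = 126.18 / 1,601.68 = 7.88%.
Labor force participation rate = 1,601.68 / 2,262.73 = 70.79%.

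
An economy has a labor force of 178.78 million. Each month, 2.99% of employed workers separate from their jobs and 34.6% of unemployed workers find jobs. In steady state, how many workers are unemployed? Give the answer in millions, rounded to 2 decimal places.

About 14.22 million are unemployed in steady state.

Steady-state unemployment rate u* = s/(s+f) = 2.99/(2.99+34.6) = 0.079542.
Unemployed = u* × labor force = 0.079542 × 178.78 ≈ 14.22 million.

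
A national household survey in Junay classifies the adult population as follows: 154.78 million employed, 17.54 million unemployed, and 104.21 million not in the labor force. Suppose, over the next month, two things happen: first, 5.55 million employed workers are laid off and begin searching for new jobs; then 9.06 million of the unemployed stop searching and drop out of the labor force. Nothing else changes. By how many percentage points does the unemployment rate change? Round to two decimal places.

Initially, labor force = 154.78 + 17.54 = 172.32 million, so u = 17.54/172.32 = 10.18%.
After the first change, employed falls and unemployed rises by 5.55; labor force unchanged → E = 149.23, U = 23.09, labor force = 172.32 million.
After the second change, unemployed and labor force both fall by 9.06 → E = 149.23, U = 14.03, labor force = 163.26 million.
New unemployment rate = 14.03 / 163.26 = 8.59%.
Change = 8.59% − 10.18% = −1.59 percentage points.

The unemployment rate changes by −1.59 percentage points.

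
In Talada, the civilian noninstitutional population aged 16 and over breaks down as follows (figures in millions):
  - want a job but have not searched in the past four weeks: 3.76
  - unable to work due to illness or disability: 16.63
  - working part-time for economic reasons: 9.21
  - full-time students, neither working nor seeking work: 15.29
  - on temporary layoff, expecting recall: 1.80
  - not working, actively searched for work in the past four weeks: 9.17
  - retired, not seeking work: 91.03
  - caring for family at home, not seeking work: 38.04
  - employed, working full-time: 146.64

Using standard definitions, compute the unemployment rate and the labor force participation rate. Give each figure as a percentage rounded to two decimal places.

Employed = 9.21 + 146.64 = 155.85 million (anyone who worked, including part-time for economic reasons, counts as employed).
Unemployed = 1.80 + 9.17 = 10.97 million (jobless and actively searching, or on temporary layoff).
Labor force = 155.85 + 10.97 = 166.82 million.
Not in labor force = 3.76 + 16.63 + 15.29 + 91.03 + 38.04 = 164.75 million (those not working and not actively searching are outside the labor force — including those who want a job but have given up searching).
Civilian working-age population = 166.82 + 164.75 = 331.57 million.
Unemployment rate = 10.97 / 166.82 = 6.58%.
Labor force participation rate = 166.82 / 331.57 = 50.31%.

Unemployment rate ≈ 6.58%; labor force participation rate ≈ 50.31%.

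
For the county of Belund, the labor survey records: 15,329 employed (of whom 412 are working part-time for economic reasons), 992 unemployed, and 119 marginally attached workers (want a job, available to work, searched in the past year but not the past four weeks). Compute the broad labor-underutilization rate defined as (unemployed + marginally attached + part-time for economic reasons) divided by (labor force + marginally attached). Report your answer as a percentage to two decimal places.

Labor force = 15,329 + 992 = 16,321.
Numerator = 992 + 119 + 412 = 1,523.
Denominator = 16,321 + 119 = 16,440.
Broad rate = 1,523 / 16,440 = 9.26%.

Broad underutilization rate ≈ 9.26%.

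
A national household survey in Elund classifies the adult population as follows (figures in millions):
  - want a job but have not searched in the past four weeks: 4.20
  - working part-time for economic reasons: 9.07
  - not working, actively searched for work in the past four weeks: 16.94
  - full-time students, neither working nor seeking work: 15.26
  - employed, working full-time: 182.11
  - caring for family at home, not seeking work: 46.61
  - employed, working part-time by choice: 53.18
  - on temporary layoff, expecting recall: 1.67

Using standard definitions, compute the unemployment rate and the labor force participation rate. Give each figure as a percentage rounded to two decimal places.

Unemployment rate ≈ 7.08%; labor force participation rate ≈ 79.92%.

Employed = 9.07 + 182.11 + 53.18 = 244.36 million (anyone who worked, including part-time for economic reasons, counts as employed).
Unemployed = 16.94 + 1.67 = 18.61 million (jobless and actively searching, or on temporary layoff).
Labor force = 244.36 + 18.61 = 262.97 million.
Not in labor force = 4.20 + 15.26 + 46.61 = 66.07 million (those not working and not actively searching are outside the labor force — including those who want a job but have given up searching).
Civilian working-age population = 262.97 + 66.07 = 329.04 million.
Unemployment rate = 18.61 / 262.97 = 7.08%.
Labor force participation rate = 262.97 / 329.04 = 79.92%.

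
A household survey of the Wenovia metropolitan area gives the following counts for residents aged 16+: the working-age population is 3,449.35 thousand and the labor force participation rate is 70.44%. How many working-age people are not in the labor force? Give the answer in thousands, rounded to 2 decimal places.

Share not in the labor force = 1 − 0.7044 = 0.2956.
Not in labor force = 0.2956 × 3,449.35 ≈ 1,019.63 thousand.

About 1,019.63 thousand are not in the labor force.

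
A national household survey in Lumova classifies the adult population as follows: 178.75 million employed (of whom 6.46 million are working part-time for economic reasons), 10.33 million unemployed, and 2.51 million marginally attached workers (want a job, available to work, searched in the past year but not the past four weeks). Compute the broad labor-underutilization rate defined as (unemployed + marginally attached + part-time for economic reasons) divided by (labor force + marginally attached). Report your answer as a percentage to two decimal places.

Broad underutilization rate ≈ 10.07%.

Labor force = 178.75 + 10.33 = 189.08 million.
Numerator = 10.33 + 2.51 + 6.46 = 19.30 million.
Denominator = 189.08 + 2.51 = 191.59 million.
Broad rate = 19.30 / 191.59 = 10.07%.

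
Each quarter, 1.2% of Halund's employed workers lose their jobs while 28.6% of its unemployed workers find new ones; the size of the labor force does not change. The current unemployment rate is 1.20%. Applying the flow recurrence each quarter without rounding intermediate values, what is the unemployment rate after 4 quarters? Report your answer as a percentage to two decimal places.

Unemployment rate after four quarters ≈ 3.34%.

With a fixed labor force, u_{t+1} = u_t + s·(1−u_t) − f·u_t = u_t·(1−s−f) + s.
Here 1−s−f = 0.702 and s = 0.012.
u_1 = 0.012000 × 0.702 + 0.012 = 0.020424.
u_2 = 0.020424 × 0.702 + 0.012 = 0.026338.
u_3 = 0.026338 × 0.702 + 0.012 = 0.030489.
u_4 = 0.030489 × 0.702 + 0.012 = 0.033403.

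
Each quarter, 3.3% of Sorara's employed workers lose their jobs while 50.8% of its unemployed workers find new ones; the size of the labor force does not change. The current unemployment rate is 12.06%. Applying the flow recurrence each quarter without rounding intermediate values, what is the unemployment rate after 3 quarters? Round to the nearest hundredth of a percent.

With a fixed labor force, u_{t+1} = u_t + s·(1−u_t) − f·u_t = u_t·(1−s−f) + s.
Here 1−s−f = 0.459 and s = 0.033.
u_1 = 0.120600 × 0.459 + 0.033 = 0.088355.
u_2 = 0.088355 × 0.459 + 0.033 = 0.073555.
u_3 = 0.073555 × 0.459 + 0.033 = 0.066762.

Unemployment rate after three quarters ≈ 6.68%.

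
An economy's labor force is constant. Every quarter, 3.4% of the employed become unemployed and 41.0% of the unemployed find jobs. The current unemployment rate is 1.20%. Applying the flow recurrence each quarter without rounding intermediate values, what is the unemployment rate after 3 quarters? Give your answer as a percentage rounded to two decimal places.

Unemployment rate after three quarters ≈ 6.55%.

With a fixed labor force, u_{t+1} = u_t + s·(1−u_t) − f·u_t = u_t·(1−s−f) + s.
Here 1−s−f = 0.556 and s = 0.034.
u_1 = 0.012000 × 0.556 + 0.034 = 0.040672.
u_2 = 0.040672 × 0.556 + 0.034 = 0.056614.
u_3 = 0.056614 × 0.556 + 0.034 = 0.065477.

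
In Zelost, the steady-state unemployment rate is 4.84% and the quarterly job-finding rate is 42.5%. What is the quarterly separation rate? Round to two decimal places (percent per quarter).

Separation rate ≈ 2.16% per quarter.

From u* = s/(s+f): s = u·f/(1−u).
s = 0.0484 × 42.5 / (1 − 0.0484) = 2.0570 / 0.9516 ≈ 2.16% per quarter.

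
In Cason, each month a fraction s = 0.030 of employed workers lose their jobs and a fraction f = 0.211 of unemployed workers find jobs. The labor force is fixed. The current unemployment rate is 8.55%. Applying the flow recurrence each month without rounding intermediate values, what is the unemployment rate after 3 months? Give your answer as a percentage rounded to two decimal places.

With a fixed labor force, u_{t+1} = u_t + s·(1−u_t) − f·u_t = u_t·(1−s−f) + s.
Here 1−s−f = 0.759 and s = 0.030.
u_1 = 0.085500 × 0.759 + 0.030 = 0.094895.
u_2 = 0.094895 × 0.759 + 0.030 = 0.102025.
u_3 = 0.102025 × 0.759 + 0.030 = 0.107437.

Unemployment rate after three months ≈ 10.74%.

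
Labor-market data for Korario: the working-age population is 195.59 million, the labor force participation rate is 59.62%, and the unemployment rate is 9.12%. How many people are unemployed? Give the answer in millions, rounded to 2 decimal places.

About 10.63 million are unemployed.

Labor force = 0.5962 × 195.59 = 116.61 million.
Unemployed = 0.0912 × 116.61 ≈ 10.63 million.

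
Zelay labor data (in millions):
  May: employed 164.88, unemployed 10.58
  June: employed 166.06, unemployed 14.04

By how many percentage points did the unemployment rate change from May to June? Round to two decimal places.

The unemployment rate changed by +1.77 percentage points.

May: labor force = 164.88 + 10.58 = 175.46; u = 10.58/175.46 = 6.03%.
June: labor force = 166.06 + 14.04 = 180.10; u = 14.04/180.10 = 7.80%.
Change = 7.80% − 6.03% = +1.77 pp.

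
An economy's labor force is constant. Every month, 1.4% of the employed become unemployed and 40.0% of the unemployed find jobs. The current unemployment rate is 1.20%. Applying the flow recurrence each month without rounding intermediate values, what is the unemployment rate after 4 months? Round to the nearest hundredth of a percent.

With a fixed labor force, u_{t+1} = u_t + s·(1−u_t) − f·u_t = u_t·(1−s−f) + s.
Here 1−s−f = 0.586 and s = 0.014.
u_1 = 0.012000 × 0.586 + 0.014 = 0.021032.
u_2 = 0.021032 × 0.586 + 0.014 = 0.026325.
u_3 = 0.026325 × 0.586 + 0.014 = 0.029426.
u_4 = 0.029426 × 0.586 + 0.014 = 0.031244.

Unemployment rate after four months ≈ 3.12%.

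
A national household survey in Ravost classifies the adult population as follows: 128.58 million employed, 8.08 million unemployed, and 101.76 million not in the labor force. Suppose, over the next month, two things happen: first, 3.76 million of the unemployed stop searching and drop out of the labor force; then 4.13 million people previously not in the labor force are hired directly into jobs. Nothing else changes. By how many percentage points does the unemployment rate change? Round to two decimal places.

Initially, labor force = 128.58 + 8.08 = 136.66 million, so u = 8.08/136.66 = 5.91%.
After the first change, unemployed and labor force both fall by 3.76 → E = 128.58, U = 4.32, labor force = 132.90 million.
After the second change, employed and labor force both rise by 4.13; unemployed unchanged → E = 132.71, U = 4.32, labor force = 137.03 million.
New unemployment rate = 4.32 / 137.03 = 3.15%.
Change = 3.15% − 5.91% = −2.76 percentage points.

The unemployment rate changes by −2.76 percentage points.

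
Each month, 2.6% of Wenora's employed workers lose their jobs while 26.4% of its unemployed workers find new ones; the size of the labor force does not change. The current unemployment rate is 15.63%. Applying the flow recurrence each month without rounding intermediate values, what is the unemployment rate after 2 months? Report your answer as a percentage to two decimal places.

Unemployment rate after two months ≈ 12.33%.

With a fixed labor force, u_{t+1} = u_t + s·(1−u_t) − f·u_t = u_t·(1−s−f) + s.
Here 1−s−f = 0.710 and s = 0.026.
u_1 = 0.156300 × 0.710 + 0.026 = 0.136973.
u_2 = 0.136973 × 0.710 + 0.026 = 0.123251.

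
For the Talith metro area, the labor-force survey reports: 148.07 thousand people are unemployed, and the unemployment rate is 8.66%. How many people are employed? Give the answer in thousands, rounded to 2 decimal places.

About 1,561.75 thousand are employed.

Labor force = U / u = 148.07 / 0.0866 ≈ 1,709.82 thousand.
Employed = labor force − unemployed = 1,709.82 − 148.07 = 1,561.75 thousand.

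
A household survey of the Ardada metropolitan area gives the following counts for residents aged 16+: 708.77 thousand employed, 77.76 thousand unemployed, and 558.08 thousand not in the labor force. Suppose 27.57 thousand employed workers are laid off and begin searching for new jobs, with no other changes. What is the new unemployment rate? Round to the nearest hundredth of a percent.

New unemployment rate ≈ 13.39%.

Initially, labor force = 708.77 + 77.76 = 786.53 thousand, so u = 77.76/786.53 = 9.89%.
After the change, employed falls and unemployed rises by 27.57; labor force unchanged → E = 681.20, U = 105.33, labor force = 786.53 thousand.
New unemployment rate = 105.33 / 786.53 = 13.39%.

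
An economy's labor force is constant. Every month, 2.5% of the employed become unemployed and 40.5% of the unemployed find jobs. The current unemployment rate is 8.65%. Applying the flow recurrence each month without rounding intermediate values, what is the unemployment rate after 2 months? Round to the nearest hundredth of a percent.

Unemployment rate after two months ≈ 6.74%.

With a fixed labor force, u_{t+1} = u_t + s·(1−u_t) − f·u_t = u_t·(1−s−f) + s.
Here 1−s−f = 0.570 and s = 0.025.
u_1 = 0.086500 × 0.570 + 0.025 = 0.074305.
u_2 = 0.074305 × 0.570 + 0.025 = 0.067354.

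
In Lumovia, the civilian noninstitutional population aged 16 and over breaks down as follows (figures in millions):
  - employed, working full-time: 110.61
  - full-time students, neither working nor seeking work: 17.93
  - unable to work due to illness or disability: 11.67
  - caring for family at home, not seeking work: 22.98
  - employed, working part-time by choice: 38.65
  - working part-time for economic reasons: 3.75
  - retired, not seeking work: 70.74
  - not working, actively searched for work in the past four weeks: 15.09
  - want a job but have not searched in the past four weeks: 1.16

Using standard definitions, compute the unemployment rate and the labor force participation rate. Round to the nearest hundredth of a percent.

Employed = 110.61 + 38.65 + 3.75 = 153.01 million (anyone who worked, including part-time for economic reasons, counts as employed).
Unemployed = 15.09 million.
Labor force = 153.01 + 15.09 = 168.10 million.
Not in labor force = 17.93 + 11.67 + 22.98 + 70.74 + 1.16 = 124.48 million (those not working and not actively searching are outside the labor force — including those who want a job but have given up searching).
Civilian working-age population = 168.10 + 124.48 = 292.58 million.
Unemployment rate = 15.09 / 168.10 = 8.98%.
Labor force participation rate = 168.10 / 292.58 = 57.45%.

Unemployment rate ≈ 8.98%; labor force participation rate ≈ 57.45%.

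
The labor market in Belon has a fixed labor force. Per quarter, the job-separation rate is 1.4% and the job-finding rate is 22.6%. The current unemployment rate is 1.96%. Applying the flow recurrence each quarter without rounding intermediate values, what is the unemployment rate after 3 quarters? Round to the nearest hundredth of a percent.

With a fixed labor force, u_{t+1} = u_t + s·(1−u_t) − f·u_t = u_t·(1−s−f) + s.
Here 1−s−f = 0.760 and s = 0.014.
u_1 = 0.019600 × 0.760 + 0.014 = 0.028896.
u_2 = 0.028896 × 0.760 + 0.014 = 0.035961.
u_3 = 0.035961 × 0.760 + 0.014 = 0.041330.

Unemployment rate after three quarters ≈ 4.13%.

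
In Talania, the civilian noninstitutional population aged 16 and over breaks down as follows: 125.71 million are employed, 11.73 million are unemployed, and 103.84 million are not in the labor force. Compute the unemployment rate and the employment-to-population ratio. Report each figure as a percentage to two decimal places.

Unemployment rate ≈ 8.53%; employment-population ratio ≈ 52.10%.

Labor force = employed + unemployed = 125.71 + 11.73 = 137.44 million.
Working-age population = 137.44 + 103.84 = 241.28 million.
Unemployment rate = 11.73 / 137.44 = 8.53%.
Employment-population ratio = 125.71 / 241.28 = 52.10%.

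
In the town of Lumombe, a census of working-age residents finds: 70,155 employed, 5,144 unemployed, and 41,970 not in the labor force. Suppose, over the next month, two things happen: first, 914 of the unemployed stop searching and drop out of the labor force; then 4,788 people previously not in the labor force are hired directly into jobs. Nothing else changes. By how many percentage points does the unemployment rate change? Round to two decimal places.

The unemployment rate changes by −1.49 percentage points.

Initially, labor force = 70,155 + 5,144 = 75,299, so u = 5,144/75,299 = 6.83%.
After the first change, unemployed and labor force both fall by 914 → E = 70,155, U = 4,230, labor force = 74,385.
After the second change, employed and labor force both rise by 4,788; unemployed unchanged → E = 74,943, U = 4,230, labor force = 79,173.
New unemployment rate = 4,230 / 79,173 = 5.34%.
Change = 5.34% − 6.83% = −1.49 percentage points.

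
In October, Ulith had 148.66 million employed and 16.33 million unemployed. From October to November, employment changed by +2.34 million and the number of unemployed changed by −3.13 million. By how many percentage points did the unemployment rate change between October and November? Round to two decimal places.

The unemployment rate changed by −1.86 percentage points.

October: labor force = 148.66 + 16.33 = 164.99; u = 16.33/164.99 = 9.90%.
November: labor force = 151.00 + 13.20 = 164.20; u = 13.20/164.20 = 8.04%.
Change = 8.04% − 9.90% = −1.86 pp.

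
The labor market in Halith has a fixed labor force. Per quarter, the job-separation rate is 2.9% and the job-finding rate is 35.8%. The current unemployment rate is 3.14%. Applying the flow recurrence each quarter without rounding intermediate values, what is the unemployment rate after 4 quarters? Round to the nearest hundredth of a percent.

Unemployment rate after four quarters ≈ 6.88%.

With a fixed labor force, u_{t+1} = u_t + s·(1−u_t) − f·u_t = u_t·(1−s−f) + s.
Here 1−s−f = 0.613 and s = 0.029.
u_1 = 0.031400 × 0.613 + 0.029 = 0.048248.
u_2 = 0.048248 × 0.613 + 0.029 = 0.058576.
u_3 = 0.058576 × 0.613 + 0.029 = 0.064907.
u_4 = 0.064907 × 0.613 + 0.029 = 0.068788.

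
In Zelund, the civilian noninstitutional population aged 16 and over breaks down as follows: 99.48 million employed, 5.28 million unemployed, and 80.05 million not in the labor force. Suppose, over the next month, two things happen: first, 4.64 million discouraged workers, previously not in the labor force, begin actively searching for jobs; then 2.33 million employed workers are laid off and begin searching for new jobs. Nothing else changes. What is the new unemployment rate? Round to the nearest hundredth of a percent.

Initially, labor force = 99.48 + 5.28 = 104.76 million, so u = 5.28/104.76 = 5.04%.
After the first change, unemployed and labor force both rise by 4.64 → E = 99.48, U = 9.92, labor force = 109.40 million.
After the second change, employed falls and unemployed rises by 2.33; labor force unchanged → E = 97.15, U = 12.25, labor force = 109.40 million.
New unemployment rate = 12.25 / 109.40 = 11.20%.

New unemployment rate ≈ 11.20%.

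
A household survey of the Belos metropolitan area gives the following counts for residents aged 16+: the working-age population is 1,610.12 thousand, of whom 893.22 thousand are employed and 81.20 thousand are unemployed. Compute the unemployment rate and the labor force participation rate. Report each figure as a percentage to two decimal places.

Unemployment rate ≈ 8.33%; labor force participation rate ≈ 60.52%.

Labor force = employed + unemployed = 893.22 + 81.20 = 974.42 thousand.
Unemployment rate = 81.20 / 974.42 = 8.33%.
Labor force participation rate = 974.42 / 1,610.12 = 60.52%.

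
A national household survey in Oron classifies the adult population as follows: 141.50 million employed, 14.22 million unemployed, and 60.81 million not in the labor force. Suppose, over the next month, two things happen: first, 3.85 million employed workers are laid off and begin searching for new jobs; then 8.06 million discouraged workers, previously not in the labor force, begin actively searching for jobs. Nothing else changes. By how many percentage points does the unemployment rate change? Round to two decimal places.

The unemployment rate changes by +6.82 percentage points.

Initially, labor force = 141.50 + 14.22 = 155.72 million, so u = 14.22/155.72 = 9.13%.
After the first change, employed falls and unemployed rises by 3.85; labor force unchanged → E = 137.65, U = 18.07, labor force = 155.72 million.
After the second change, unemployed and labor force both rise by 8.06 → E = 137.65, U = 26.13, labor force = 163.78 million.
New unemployment rate = 26.13 / 163.78 = 15.95%.
Change = 15.95% − 9.13% = +6.82 percentage points.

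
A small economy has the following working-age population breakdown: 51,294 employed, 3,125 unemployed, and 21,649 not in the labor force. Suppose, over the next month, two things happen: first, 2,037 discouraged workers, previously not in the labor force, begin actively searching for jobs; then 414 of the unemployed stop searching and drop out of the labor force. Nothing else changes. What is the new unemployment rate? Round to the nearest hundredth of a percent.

New unemployment rate ≈ 8.47%.

Initially, labor force = 51,294 + 3,125 = 54,419, so u = 3,125/54,419 = 5.74%.
After the first change, unemployed and labor force both rise by 2,037 → E = 51,294, U = 5,162, labor force = 56,456.
After the second change, unemployed and labor force both fall by 414 → E = 51,294, U = 4,748, labor force = 56,042.
New unemployment rate = 4,748 / 56,042 = 8.47%.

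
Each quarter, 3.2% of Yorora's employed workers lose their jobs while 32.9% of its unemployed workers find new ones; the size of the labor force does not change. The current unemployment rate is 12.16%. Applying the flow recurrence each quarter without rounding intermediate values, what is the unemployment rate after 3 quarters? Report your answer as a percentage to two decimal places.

Unemployment rate after three quarters ≈ 9.72%.

With a fixed labor force, u_{t+1} = u_t + s·(1−u_t) − f·u_t = u_t·(1−s−f) + s.
Here 1−s−f = 0.639 and s = 0.032.
u_1 = 0.121600 × 0.639 + 0.032 = 0.109702.
u_2 = 0.109702 × 0.639 + 0.032 = 0.102100.
u_3 = 0.102100 × 0.639 + 0.032 = 0.097242.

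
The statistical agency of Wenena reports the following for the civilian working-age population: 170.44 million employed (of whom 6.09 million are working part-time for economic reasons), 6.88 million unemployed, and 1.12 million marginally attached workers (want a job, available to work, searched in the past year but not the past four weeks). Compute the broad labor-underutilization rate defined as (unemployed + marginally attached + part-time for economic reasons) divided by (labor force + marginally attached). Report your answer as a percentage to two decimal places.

Labor force = 170.44 + 6.88 = 177.32 million.
Numerator = 6.88 + 1.12 + 6.09 = 14.09 million.
Denominator = 177.32 + 1.12 = 178.44 million.
Broad rate = 14.09 / 178.44 = 7.90%.

Broad underutilization rate ≈ 7.90%.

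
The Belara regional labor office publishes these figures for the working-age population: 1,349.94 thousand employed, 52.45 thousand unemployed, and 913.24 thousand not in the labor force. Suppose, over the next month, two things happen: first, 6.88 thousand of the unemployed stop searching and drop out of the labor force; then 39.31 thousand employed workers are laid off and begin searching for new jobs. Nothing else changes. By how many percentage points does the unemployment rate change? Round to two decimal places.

Initially, labor force = 1,349.94 + 52.45 = 1,402.39 thousand, so u = 52.45/1,402.39 = 3.74%.
After the first change, unemployed and labor force both fall by 6.88 → E = 1,349.94, U = 45.57, labor force = 1,395.51 thousand.
After the second change, employed falls and unemployed rises by 39.31; labor force unchanged → E = 1,310.63, U = 84.88, labor force = 1,395.51 thousand.
New unemployment rate = 84.88 / 1,395.51 = 6.08%.
Change = 6.08% − 3.74% = +2.34 percentage points.

The unemployment rate changes by +2.34 percentage points.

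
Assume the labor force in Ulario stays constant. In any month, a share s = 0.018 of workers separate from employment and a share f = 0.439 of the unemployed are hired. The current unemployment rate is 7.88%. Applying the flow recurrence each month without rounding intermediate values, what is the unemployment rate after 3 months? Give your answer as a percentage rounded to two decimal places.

Unemployment rate after three months ≈ 4.57%.

With a fixed labor force, u_{t+1} = u_t + s·(1−u_t) − f·u_t = u_t·(1−s−f) + s.
Here 1−s−f = 0.543 and s = 0.018.
u_1 = 0.078800 × 0.543 + 0.018 = 0.060788.
u_2 = 0.060788 × 0.543 + 0.018 = 0.051008.
u_3 = 0.051008 × 0.543 + 0.018 = 0.045697.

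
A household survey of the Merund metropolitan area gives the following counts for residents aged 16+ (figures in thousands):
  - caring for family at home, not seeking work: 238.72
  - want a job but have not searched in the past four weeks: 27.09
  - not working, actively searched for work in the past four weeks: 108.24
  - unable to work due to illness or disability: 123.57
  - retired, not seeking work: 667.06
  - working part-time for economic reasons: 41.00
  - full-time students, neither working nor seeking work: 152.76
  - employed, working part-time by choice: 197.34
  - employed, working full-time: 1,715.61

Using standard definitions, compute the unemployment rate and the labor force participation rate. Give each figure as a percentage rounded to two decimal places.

Unemployment rate ≈ 5.25%; labor force participation rate ≈ 63.04%.

Employed = 41.00 + 197.34 + 1,715.61 = 1,953.95 thousand (anyone who worked, including part-time for economic reasons, counts as employed).
Unemployed = 108.24 thousand.
Labor force = 1,953.95 + 108.24 = 2,062.19 thousand.
Not in labor force = 238.72 + 27.09 + 123.57 + 667.06 + 152.76 = 1,209.20 thousand (those not working and not actively searching are outside the labor force — including those who want a job but have given up searching).
Civilian working-age population = 2,062.19 + 1,209.20 = 3,271.39 thousand.
Unemployment rate = 108.24 / 2,062.19 = 5.25%.
Labor force participation rate = 2,062.19 / 3,271.39 = 63.04%.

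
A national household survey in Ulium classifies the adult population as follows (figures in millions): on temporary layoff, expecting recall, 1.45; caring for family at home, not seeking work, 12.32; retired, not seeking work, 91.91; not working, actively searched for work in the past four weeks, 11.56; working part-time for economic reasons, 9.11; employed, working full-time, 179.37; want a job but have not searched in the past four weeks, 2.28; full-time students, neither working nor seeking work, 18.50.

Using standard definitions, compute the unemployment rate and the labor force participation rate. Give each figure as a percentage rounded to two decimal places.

Employed = 9.11 + 179.37 = 188.48 million (anyone who worked, including part-time for economic reasons, counts as employed).
Unemployed = 1.45 + 11.56 = 13.01 million (jobless and actively searching, or on temporary layoff).
Labor force = 188.48 + 13.01 = 201.49 million.
Not in labor force = 12.32 + 91.91 + 2.28 + 18.50 = 125.01 million (those not working and not actively searching are outside the labor force — including those who want a job but have given up searching).
Civilian working-age population = 201.49 + 125.01 = 326.50 million.
Unemployment rate = 13.01 / 201.49 = 6.46%.
Labor force participation rate = 201.49 / 326.50 = 61.71%.

Unemployment rate ≈ 6.46%; labor force participation rate ≈ 61.71%.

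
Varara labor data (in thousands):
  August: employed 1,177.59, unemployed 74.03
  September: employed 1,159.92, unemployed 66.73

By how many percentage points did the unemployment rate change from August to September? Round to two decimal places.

The unemployment rate changed by −0.47 percentage points.

August: labor force = 1,177.59 + 74.03 = 1,251.62; u = 74.03/1,251.62 = 5.91%.
September: labor force = 1,159.92 + 66.73 = 1,226.65; u = 66.73/1,226.65 = 5.44%.
Change = 5.44% − 5.91% = −0.47 pp.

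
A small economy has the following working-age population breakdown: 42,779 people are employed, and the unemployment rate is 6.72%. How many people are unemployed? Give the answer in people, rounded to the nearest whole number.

About 3,082 are unemployed.

Let U be the number unemployed. The labor force is E + U, and U/(E+U) = 0.0672.
So U = 0.0672 × 42,779 / (1 − 0.0672) = 2874.75 / 0.9328 ≈ 3,082.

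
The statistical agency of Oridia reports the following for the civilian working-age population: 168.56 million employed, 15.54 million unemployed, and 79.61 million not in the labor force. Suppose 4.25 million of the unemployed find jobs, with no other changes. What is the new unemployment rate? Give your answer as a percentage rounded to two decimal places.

Initially, labor force = 168.56 + 15.54 = 184.10 million, so u = 15.54/184.10 = 8.44%.
After the change, unemployed falls and employed rises by 4.25; labor force unchanged → E = 172.81, U = 11.29, labor force = 184.10 million.
New unemployment rate = 11.29 / 184.10 = 6.13%.

New unemployment rate ≈ 6.13%.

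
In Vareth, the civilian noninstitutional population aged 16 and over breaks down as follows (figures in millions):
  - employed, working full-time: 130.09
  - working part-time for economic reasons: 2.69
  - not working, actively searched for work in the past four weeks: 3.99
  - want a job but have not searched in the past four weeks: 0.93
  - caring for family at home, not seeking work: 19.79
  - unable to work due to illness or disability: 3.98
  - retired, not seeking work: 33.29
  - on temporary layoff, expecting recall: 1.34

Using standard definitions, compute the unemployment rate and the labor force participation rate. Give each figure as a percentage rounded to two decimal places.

Unemployment rate ≈ 3.86%; labor force participation rate ≈ 70.43%.

Employed = 130.09 + 2.69 = 132.78 million (anyone who worked, including part-time for economic reasons, counts as employed).
Unemployed = 3.99 + 1.34 = 5.33 million (jobless and actively searching, or on temporary layoff).
Labor force = 132.78 + 5.33 = 138.11 million.
Not in labor force = 0.93 + 19.79 + 3.98 + 33.29 = 57.99 million (those not working and not actively searching are outside the labor force — including those who want a job but have given up searching).
Civilian working-age population = 138.11 + 57.99 = 196.10 million.
Unemployment rate = 5.33 / 138.11 = 3.86%.
Labor force participation rate = 138.11 / 196.10 = 70.43%.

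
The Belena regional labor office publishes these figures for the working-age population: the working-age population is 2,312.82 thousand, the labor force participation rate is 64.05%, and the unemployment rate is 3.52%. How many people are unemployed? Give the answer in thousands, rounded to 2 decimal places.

Labor force = 0.6405 × 2,312.82 = 1,481.36 thousand.
Unemployed = 0.0352 × 1,481.36 ≈ 52.14 thousand.

About 52.14 thousand are unemployed.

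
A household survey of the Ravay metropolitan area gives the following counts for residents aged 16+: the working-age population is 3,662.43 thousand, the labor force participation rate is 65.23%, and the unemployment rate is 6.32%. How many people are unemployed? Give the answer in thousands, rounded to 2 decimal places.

Labor force = 0.6523 × 3,662.43 = 2,389.00 thousand.
Unemployed = 0.0632 × 2,389.00 ≈ 150.98 thousand.

About 150.98 thousand are unemployed.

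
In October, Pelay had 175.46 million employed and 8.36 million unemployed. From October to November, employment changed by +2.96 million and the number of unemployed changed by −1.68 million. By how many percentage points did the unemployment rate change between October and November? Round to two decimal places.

The unemployment rate changed by −0.94 percentage points.

October: labor force = 175.46 + 8.36 = 183.82; u = 8.36/183.82 = 4.55%.
November: labor force = 178.42 + 6.68 = 185.10; u = 6.68/185.10 = 3.61%.
Change = 3.61% − 4.55% = −0.94 pp.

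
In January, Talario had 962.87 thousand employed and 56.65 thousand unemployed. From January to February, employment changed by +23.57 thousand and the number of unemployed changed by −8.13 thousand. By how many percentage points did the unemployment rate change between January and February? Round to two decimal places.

The unemployment rate changed by −0.87 percentage points.

January: labor force = 962.87 + 56.65 = 1,019.52; u = 56.65/1,019.52 = 5.56%.
February: labor force = 986.44 + 48.52 = 1,034.96; u = 48.52/1,034.96 = 4.69%.
Change = 4.69% − 5.56% = −0.87 pp.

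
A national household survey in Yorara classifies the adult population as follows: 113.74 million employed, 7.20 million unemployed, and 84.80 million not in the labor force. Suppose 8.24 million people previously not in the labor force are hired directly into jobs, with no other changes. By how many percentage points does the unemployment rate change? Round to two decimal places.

Initially, labor force = 113.74 + 7.20 = 120.94 million, so u = 7.20/120.94 = 5.95%.
After the change, employed and labor force both rise by 8.24; unemployed unchanged → E = 121.98, U = 7.20, labor force = 129.18 million.
New unemployment rate = 7.20 / 129.18 = 5.57%.
Change = 5.57% − 5.95% = −0.38 percentage points.

The unemployment rate changes by −0.38 percentage points.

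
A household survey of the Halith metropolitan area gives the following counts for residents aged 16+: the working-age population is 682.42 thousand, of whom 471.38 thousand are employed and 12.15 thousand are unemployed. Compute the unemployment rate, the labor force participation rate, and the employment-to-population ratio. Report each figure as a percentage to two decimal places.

Labor force = employed + unemployed = 471.38 + 12.15 = 483.53 thousand.
Unemployment rate = 12.15 / 483.53 = 2.51%.
Labor force participation rate = 483.53 / 682.42 = 70.86%.
Employment-population ratio = 471.38 / 682.42 = 69.07%.

Unemployment rate ≈ 2.51%; labor force participation rate ≈ 70.86%; employment-population ratio ≈ 69.07%.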